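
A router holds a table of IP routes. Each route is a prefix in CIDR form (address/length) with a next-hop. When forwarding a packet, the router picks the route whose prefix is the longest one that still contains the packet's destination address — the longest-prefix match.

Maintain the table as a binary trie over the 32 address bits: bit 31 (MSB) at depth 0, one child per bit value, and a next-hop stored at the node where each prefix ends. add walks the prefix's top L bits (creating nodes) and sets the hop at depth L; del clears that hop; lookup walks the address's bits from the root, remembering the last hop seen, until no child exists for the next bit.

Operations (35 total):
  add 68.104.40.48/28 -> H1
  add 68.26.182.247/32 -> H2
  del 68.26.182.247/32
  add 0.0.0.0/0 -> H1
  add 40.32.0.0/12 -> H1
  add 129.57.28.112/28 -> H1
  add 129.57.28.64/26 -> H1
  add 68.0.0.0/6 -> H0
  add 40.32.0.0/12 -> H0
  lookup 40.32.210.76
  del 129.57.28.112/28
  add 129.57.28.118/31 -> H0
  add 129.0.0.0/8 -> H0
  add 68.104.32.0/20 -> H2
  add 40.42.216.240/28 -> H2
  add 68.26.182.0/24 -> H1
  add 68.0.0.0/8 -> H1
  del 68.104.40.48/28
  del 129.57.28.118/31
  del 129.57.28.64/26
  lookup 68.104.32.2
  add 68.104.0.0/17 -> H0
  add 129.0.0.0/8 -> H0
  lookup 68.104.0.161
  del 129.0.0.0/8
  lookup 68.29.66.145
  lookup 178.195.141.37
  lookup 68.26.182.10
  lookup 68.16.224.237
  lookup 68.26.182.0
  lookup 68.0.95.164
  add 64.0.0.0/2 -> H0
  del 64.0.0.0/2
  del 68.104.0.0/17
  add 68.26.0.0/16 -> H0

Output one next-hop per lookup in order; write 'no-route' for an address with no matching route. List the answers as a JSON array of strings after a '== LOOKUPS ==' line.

Apply in order:
  + 68.104.40.48/28 (H1) depth=28
  + 68.26.182.247/32 (H2) depth=32
  del 68.26.182.247/32 (clear depth 32)
  + 0.0.0.0/0 (H1) depth=0
  + 40.32.0.0/12 (H1) depth=12
  + 129.57.28.112/28 (H1) depth=28
  + 129.57.28.64/26 (H1) depth=26
  + 68.0.0.0/6 (H0) depth=6
  + 40.32.0.0/12 (H0) depth=12
  ? 40.32.210.76  path d0:H1→d1:-→d2:-→d3:-→d4:-→d5:-→d6:-→d7:-→d8:-→d9:-→d10:-→d11:-→d12:H0  best=H0
  del 129.57.28.112/28 (clear depth 28)
  + 129.57.28.118/31 (H0) depth=31
  + 129.0.0.0/8 (H0) depth=8
  + 68.104.32.0/20 (H2) depth=20
  + 40.42.216.240/28 (H2) depth=28
  + 68.26.182.0/24 (H1) depth=24
  + 68.0.0.0/8 (H1) depth=8
  del 68.104.40.48/28 (clear depth 28)
  del 129.57.28.118/31 (clear depth 31)
  del 129.57.28.64/26 (clear depth 26)
  ? 68.104.32.2  path d0:H1→d1:-→d2:-→d3:-→d4:-→d5:-→d6:H0→d7:-→d8:H1→d9:-→d10:-→d11:-→d12:-→d13:-→d14:-→d15:-→d16:-→d17:-→d18:-→d19:-→d20:H2  best=H2
  + 68.104.0.0/17 (H0) depth=17
  + 129.0.0.0/8 (H0) depth=8
  ? 68.104.0.161  path d0:H1→d1:-→d2:-→d3:-→d4:-→d5:-→d6:H0→d7:-→d8:H1→d9:-→d10:-→d11:-→d12:-→d13:-→d14:-→d15:-→d16:-→d17:H0→d18:-  best=H0
  del 129.0.0.0/8 (clear depth 8)
  ? 68.29.66.145  path d0:H1→d1:-→d2:-→d3:-→d4:-→d5:-→d6:H0→d7:-→d8:H1→d9:-→d10:-→d11:-→d12:-→d13:-  best=H1
  ? 178.195.141.37  path d0:H1→d1:-→d2:-  best=H1
  ? 68.26.182.10  path d0:H1→d1:-→d2:-→d3:-→d4:-→d5:-→d6:H0→d7:-→d8:H1→d9:-→d10:-→d11:-→d12:-→d13:-→d14:-→d15:-→d16:-→d17:-→d18:-→d19:-→d20:-→d21:-→d22:-→d23:-→d24:H1  best=H1
  ? 68.16.224.237  path d0:H1→d1:-→d2:-→d3:-→d4:-→d5:-→d6:H0→d7:-→d8:H1→d9:-→d10:-→d11:-→d12:-  best=H1
  ? 68.26.182.0  path d0:H1→d1:-→d2:-→d3:-→d4:-→d5:-→d6:H0→d7:-→d8:H1→d9:-→d10:-→d11:-→d12:-→d13:-→d14:-→d15:-→d16:-→d17:-→d18:-→d19:-→d20:-→d21:-→d22:-→d23:-→d24:H1  best=H1
  ? 68.0.95.164  path d0:H1→d1:-→d2:-→d3:-→d4:-→d5:-→d6:H0→d7:-→d8:H1→d9:-→d10:-→d11:-  best=H1
  + 64.0.0.0/2 (H0) depth=2
  del 64.0.0.0/2 (clear depth 2)
  del 68.104.0.0/17 (clear depth 17)
  + 68.26.0.0/16 (H0) depth=16

== LOOKUPS ==
["H0","H2","H0","H1","H1","H1","H1","H1","H1"]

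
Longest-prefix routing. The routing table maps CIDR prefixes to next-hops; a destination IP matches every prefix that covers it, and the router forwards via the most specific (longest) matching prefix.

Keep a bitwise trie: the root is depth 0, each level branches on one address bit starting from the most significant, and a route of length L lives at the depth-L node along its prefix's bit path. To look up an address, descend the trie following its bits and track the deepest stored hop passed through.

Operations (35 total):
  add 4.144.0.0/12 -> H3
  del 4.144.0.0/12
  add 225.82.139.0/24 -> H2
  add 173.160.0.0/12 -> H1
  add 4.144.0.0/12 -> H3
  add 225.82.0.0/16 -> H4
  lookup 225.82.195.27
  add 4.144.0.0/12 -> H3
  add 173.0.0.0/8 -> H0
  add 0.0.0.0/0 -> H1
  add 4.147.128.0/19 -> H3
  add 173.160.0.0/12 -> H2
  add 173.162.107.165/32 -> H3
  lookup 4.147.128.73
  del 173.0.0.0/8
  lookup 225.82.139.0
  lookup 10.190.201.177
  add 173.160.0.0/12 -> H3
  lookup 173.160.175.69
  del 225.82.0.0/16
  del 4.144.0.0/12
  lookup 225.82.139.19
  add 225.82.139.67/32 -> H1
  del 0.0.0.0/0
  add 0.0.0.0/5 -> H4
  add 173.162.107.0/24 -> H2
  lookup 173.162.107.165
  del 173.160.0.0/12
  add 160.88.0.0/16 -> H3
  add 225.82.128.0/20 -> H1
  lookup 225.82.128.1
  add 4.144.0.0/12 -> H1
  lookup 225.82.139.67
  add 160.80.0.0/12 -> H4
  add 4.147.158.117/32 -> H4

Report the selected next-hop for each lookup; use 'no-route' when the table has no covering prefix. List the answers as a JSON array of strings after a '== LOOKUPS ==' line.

Process each operation:
  + 4.144.0.0/12 (H3) depth=12
  del 4.144.0.0/12 (clear depth 12)
  + 225.82.139.0/24 (H2) depth=24
  + 173.160.0.0/12 (H1) depth=12
  + 4.144.0.0/12 (H3) depth=12
  + 225.82.0.0/16 (H4) depth=16
  lookup 225.82.195.27: bits 11100001010100101 walk d0:-→d1:-→d2:-→d3:-→d4:-→d5:-→d6:-→d7:-→d8:-→d9:-→d10:-→d11:-→d12:-→d13:-→d14:-→d15:-→d16:H4→d17:- -> H4
  + 4.144.0.0/12 (H3) depth=12
  + 173.0.0.0/8 (H0) depth=8
  + 0.0.0.0/0 (H1) depth=0
  + 4.147.128.0/19 (H3) depth=19
  + 173.160.0.0/12 (H2) depth=12
  + 173.162.107.165/32 (H3) depth=32
  lookup 4.147.128.73: bits 0000010010010011100 walk d0:H1→d1:-→d2:-→d3:-→d4:-→d5:-→d6:-→d7:-→d8:-→d9:-→d10:-→d11:-→d12:H3→d13:-→d14:-→d15:-→d16:-→d17:-→d18:-→d19:H3 -> H3
  del 173.0.0.0/8 (clear depth 8)
  lookup 225.82.139.0: bits 111000010101001010001011 walk d0:H1→d1:-→d2:-→d3:-→d4:-→d5:-→d6:-→d7:-→d8:-→d9:-→d10:-→d11:-→d12:-→d13:-→d14:-→d15:-→d16:H4→d17:-→d18:-→d19:-→d20:-→d21:-→d22:-→d23:-→d24:H2 -> H2
  lookup 10.190.201.177: bits 0000 walk d0:H1→d1:-→d2:-→d3:-→d4:- -> H1
  + 173.160.0.0/12 (H3) depth=12
  lookup 173.160.175.69: bits 10101101101000 walk d0:H1→d1:-→d2:-→d3:-→d4:-→d5:-→d6:-→d7:-→d8:-→d9:-→d10:-→d11:-→d12:H3→d13:-→d14:- -> H3
  del 225.82.0.0/16 (clear depth 16)
  del 4.144.0.0/12 (clear depth 12)
  lookup 225.82.139.19: bits 111000010101001010001011 walk d0:H1→d1:-→d2:-→d3:-→d4:-→d5:-→d6:-→d7:-→d8:-→d9:-→d10:-→d11:-→d12:-→d13:-→d14:-→d15:-→d16:-→d17:-→d18:-→d19:-→d20:-→d21:-→d22:-→d23:-→d24:H2 -> H2
  + 225.82.139.67/32 (H1) depth=32
  del 0.0.0.0/0 (clear depth 0)
  + 0.0.0.0/5 (H4) depth=5
  + 173.162.107.0/24 (H2) depth=24
  lookup 173.162.107.165: bits 10101101101000100110101110100101 walk d0:-→d1:-→d2:-→d3:-→d4:-→d5:-→d6:-→d7:-→d8:-→d9:-→d10:-→d11:-→d12:H3→d13:-→d14:-→d15:-→d16:-→d17:-→d18:-→d19:-→d20:-→d21:-→d22:-→d23:-→d24:H2→d25:-→d26:-→d27:-→d28:-→d29:-→d30:-→d31:-→d32:H3 -> H3
  del 173.160.0.0/12 (clear depth 12)
  + 160.88.0.0/16 (H3) depth=16
  + 225.82.128.0/20 (H1) depth=20
  lookup 225.82.128.1: bits 11100001010100101000 walk d0:-→d1:-→d2:-→d3:-→d4:-→d5:-→d6:-→d7:-→d8:-→d9:-→d10:-→d11:-→d12:-→d13:-→d14:-→d15:-→d16:-→d17:-→d18:-→d19:-→d20:H1 -> H1
  + 4.144.0.0/12 (H1) depth=12
  lookup 225.82.139.67: bits 11100001010100101000101101000011 walk d0:-→d1:-→d2:-→d3:-→d4:-→d5:-→d6:-→d7:-→d8:-→d9:-→d10:-→d11:-→d12:-→d13:-→d14:-→d15:-→d16:-→d17:-→d18:-→d19:-→d20:H1→d21:-→d22:-→d23:-→d24:H2→d25:-→d26:-→d27:-→d28:-→d29:-→d30:-→d31:-→d32:H1 -> H1
  + 160.80.0.0/12 (H4) depth=12
  + 4.147.158.117/32 (H4) depth=32

== LOOKUPS ==
["H4","H3","H2","H1","H3","H2","H3","H1","H1"]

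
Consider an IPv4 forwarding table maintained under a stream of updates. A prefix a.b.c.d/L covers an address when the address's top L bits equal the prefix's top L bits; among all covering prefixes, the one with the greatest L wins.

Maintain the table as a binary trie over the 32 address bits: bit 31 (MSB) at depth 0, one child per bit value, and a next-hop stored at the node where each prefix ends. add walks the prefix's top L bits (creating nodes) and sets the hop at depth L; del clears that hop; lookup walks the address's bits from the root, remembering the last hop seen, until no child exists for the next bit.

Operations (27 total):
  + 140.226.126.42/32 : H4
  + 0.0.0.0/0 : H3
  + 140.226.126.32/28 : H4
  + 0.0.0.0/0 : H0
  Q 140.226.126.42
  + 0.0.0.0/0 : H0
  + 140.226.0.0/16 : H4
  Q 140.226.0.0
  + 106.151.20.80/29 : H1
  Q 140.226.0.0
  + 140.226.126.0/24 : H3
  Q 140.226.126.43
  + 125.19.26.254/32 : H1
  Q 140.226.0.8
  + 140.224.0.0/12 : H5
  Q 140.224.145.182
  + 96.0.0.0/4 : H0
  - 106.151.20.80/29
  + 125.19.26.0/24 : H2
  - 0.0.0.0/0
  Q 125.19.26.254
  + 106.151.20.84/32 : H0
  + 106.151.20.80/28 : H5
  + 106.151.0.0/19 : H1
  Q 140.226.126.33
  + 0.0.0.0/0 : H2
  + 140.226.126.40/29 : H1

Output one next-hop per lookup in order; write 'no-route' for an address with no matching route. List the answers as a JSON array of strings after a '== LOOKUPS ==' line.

Process each operation:
  + 140.226.126.42/32 (H4) depth=32
  + 0.0.0.0/0 (H3) depth=0
  + 140.226.126.32/28 (H4) depth=28
  + 0.0.0.0/0 (H0) depth=0
  Q 140.226.126.42: descend 10001100111000100111111000101010 ; hops seen [H0,H4,H4] ; pick H4
  + 0.0.0.0/0 (H0) depth=0
  + 140.226.0.0/16 (H4) depth=16
  Q 140.226.0.0: descend 10001100111000100 ; hops seen [H0,H4] ; pick H4
  + 106.151.20.80/29 (H1) depth=29
  Q 140.226.0.0: descend 10001100111000100 ; hops seen [H0,H4] ; pick H4
  + 140.226.126.0/24 (H3) depth=24
  Q 140.226.126.43: descend 1000110011100010011111100010101 ; hops seen [H0,H4,H3,H4] ; pick H4
  + 125.19.26.254/32 (H1) depth=32
  Q 140.226.0.8: descend 10001100111000100 ; hops seen [H0,H4] ; pick H4
  + 140.224.0.0/12 (H5) depth=12
  Q 140.224.145.182: descend 10001100111000 ; hops seen [H0,H5] ; pick H5
  + 96.0.0.0/4 (H0) depth=4
  - 106.151.20.80/29 clear@29
  + 125.19.26.0/24 (H2) depth=24
  - 0.0.0.0/0 clear@0
  Q 125.19.26.254: descend 01111101000100110001101011111110 ; hops seen [H2,H1] ; pick H1
  + 106.151.20.84/32 (H0) depth=32
  + 106.151.20.80/28 (H5) depth=28
  + 106.151.0.0/19 (H1) depth=19
  Q 140.226.126.33: descend 1000110011100010011111100010 ; hops seen [H5,H4,H3,H4] ; pick H4
  + 0.0.0.0/0 (H2) depth=0
  + 140.226.126.40/29 (H1) depth=29

== LOOKUPS ==
["H4","H4","H4","H4","H4","H5","H1","H4"]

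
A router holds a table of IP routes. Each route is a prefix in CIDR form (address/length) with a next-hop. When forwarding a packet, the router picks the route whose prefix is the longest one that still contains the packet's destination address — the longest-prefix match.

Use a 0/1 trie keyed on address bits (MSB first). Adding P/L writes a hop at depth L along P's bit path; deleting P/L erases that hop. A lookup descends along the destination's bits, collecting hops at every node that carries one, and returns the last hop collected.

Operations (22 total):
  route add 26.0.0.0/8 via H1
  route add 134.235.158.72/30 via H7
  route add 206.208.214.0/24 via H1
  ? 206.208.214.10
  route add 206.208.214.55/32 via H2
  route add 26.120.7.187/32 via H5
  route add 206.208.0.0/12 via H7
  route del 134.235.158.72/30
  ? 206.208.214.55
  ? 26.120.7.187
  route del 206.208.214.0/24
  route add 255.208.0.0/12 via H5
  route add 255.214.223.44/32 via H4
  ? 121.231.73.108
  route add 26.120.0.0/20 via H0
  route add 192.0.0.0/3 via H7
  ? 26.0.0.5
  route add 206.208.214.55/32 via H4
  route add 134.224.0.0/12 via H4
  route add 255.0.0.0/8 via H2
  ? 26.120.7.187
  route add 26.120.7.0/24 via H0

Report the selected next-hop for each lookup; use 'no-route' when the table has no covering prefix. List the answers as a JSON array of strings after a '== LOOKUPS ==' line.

Trace:
  add 26.0.0.0/8 -> H1 at depth 8
  add 134.235.158.72/30 -> H7 at depth 30
  add 206.208.214.0/24 -> H1 at depth 24
  lookup 206.208.214.10: bits 110011101101000011010110 walk d0:-→d1:-→d2:-→d3:-→d4:-→d5:-→d6:-→d7:-→d8:-→d9:-→d10:-→d11:-→d12:-→d13:-→d14:-→d15:-→d16:-→d17:-→d18:-→d19:-→d20:-→d21:-→d22:-→d23:-→d24:H1 -> H1
  add 206.208.214.55/32 -> H2 at depth 32
  add 26.120.7.187/32 -> H5 at depth 32
  add 206.208.0.0/12 -> H7 at depth 12
  del 134.235.158.72/30 (clear depth 30)
  lookup 206.208.214.55: bits 11001110110100001101011000110111 walk d0:-→d1:-→d2:-→d3:-→d4:-→d5:-→d6:-→d7:-→d8:-→d9:-→d10:-→d11:-→d12:H7→d13:-→d14:-→d15:-→d16:-→d17:-→d18:-→d19:-→d20:-→d21:-→d22:-→d23:-→d24:H1→d25:-→d26:-→d27:-→d28:-→d29:-→d30:-→d31:-→d32:H2 -> H2
  lookup 26.120.7.187: bits 00011010011110000000011110111011 walk d0:-→d1:-→d2:-→d3:-→d4:-→d5:-→d6:-→d7:-→d8:H1→d9:-→d10:-→d11:-→d12:-→d13:-→d14:-→d15:-→d16:-→d17:-→d18:-→d19:-→d20:-→d21:-→d22:-→d23:-→d24:-→d25:-→d26:-→d27:-→d28:-→d29:-→d30:-→d31:-→d32:H5 -> H5
  del 206.208.214.0/24 (clear depth 24)
  add 255.208.0.0/12 -> H5 at depth 12
  add 255.214.223.44/32 -> H4 at depth 32
  lookup 121.231.73.108: bits 0 walk d0:-→d1:- -> no-route
  add 26.120.0.0/20 -> H0 at depth 20
  add 192.0.0.0/3 -> H7 at depth 3
  lookup 26.0.0.5: bits 000110100 walk d0:-→d1:-→d2:-→d3:-→d4:-→d5:-→d6:-→d7:-→d8:H1→d9:- -> H1
  add 206.208.214.55/32 -> H4 at depth 32
  add 134.224.0.0/12 -> H4 at depth 12
  add 255.0.0.0/8 -> H2 at depth 8
  lookup 26.120.7.187: bits 00011010011110000000011110111011 walk d0:-→d1:-→d2:-→d3:-→d4:-→d5:-→d6:-→d7:-→d8:H1→d9:-→d10:-→d11:-→d12:-→d13:-→d14:-→d15:-→d16:-→d17:-→d18:-→d19:-→d20:H0→d21:-→d22:-→d23:-→d24:-→d25:-→d26:-→d27:-→d28:-→d29:-→d30:-→d31:-→d32:H5 -> H5
  add 26.120.7.0/24 -> H0 at depth 24

== LOOKUPS ==
["H1","H2","H5","no-route","H1","H5"]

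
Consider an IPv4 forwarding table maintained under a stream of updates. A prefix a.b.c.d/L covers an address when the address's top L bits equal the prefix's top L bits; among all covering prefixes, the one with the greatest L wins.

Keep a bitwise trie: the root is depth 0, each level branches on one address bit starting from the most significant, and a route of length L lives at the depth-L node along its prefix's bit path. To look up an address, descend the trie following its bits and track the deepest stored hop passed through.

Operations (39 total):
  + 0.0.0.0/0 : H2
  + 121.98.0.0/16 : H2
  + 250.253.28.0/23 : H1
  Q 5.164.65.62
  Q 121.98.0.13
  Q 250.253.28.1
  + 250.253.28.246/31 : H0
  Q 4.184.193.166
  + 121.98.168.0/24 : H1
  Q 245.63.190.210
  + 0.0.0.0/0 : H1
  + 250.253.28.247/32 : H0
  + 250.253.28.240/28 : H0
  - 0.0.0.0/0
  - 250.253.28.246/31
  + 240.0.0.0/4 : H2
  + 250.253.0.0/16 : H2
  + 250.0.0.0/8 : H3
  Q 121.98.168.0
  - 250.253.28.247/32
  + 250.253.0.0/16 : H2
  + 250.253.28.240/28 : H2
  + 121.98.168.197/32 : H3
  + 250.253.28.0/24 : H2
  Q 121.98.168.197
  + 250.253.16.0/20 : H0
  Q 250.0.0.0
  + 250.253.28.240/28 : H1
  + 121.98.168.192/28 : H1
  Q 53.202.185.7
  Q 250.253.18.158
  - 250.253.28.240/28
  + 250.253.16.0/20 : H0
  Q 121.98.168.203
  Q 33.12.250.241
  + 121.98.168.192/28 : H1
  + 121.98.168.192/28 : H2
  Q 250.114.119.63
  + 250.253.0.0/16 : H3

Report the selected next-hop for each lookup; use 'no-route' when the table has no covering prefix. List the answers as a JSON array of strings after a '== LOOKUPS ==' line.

Apply in order:
  add 0.0.0.0/0 -> H2 at depth 0
  add 121.98.0.0/16 -> H2 at depth 16
  add 250.253.28.0/23 -> H1 at depth 23
  Q 5.164.65.62: descend 0 ; hops seen [H2] ; pick H2
  Q 121.98.0.13: descend 0111100101100010 ; hops seen [H2,H2] ; pick H2
  Q 250.253.28.1: descend 11111010111111010001110 ; hops seen [H2,H1] ; pick H1
  add 250.253.28.246/31 -> H0 at depth 31
  Q 4.184.193.166: descend 0 ; hops seen [H2] ; pick H2
  add 121.98.168.0/24 -> H1 at depth 24
  Q 245.63.190.210: descend 1111 ; hops seen [H2] ; pick H2
  add 0.0.0.0/0 -> H1 at depth 0
  add 250.253.28.247/32 -> H0 at depth 32
  add 250.253.28.240/28 -> H0 at depth 28
  - 0.0.0.0/0 clear@0
  - 250.253.28.246/31 clear@31
  add 240.0.0.0/4 -> H2 at depth 4
  add 250.253.0.0/16 -> H2 at depth 16
  add 250.0.0.0/8 -> H3 at depth 8
  Q 121.98.168.0: descend 011110010110001010101000 ; hops seen [H2,H1] ; pick H1
  - 250.253.28.247/32 clear@32
  add 250.253.0.0/16 -> H2 at depth 16
  add 250.253.28.240/28 -> H2 at depth 28
  add 121.98.168.197/32 -> H3 at depth 32
  add 250.253.28.0/24 -> H2 at depth 24
  Q 121.98.168.197: descend 01111001011000101010100011000101 ; hops seen [H2,H1,H3] ; pick H3
  add 250.253.16.0/20 -> H0 at depth 20
  Q 250.0.0.0: descend 11111010 ; hops seen [H2,H3] ; pick H3
  add 250.253.28.240/28 -> H1 at depth 28
  add 121.98.168.192/28 -> H1 at depth 28
  Q 53.202.185.7: descend 0 ; hops seen [∅] ; pick no-route
  Q 250.253.18.158: descend 11111010111111010001 ; hops seen [H2,H3,H2,H0] ; pick H0
  - 250.253.28.240/28 clear@28
  add 250.253.16.0/20 -> H0 at depth 20
  Q 121.98.168.203: descend 0111100101100010101010001100 ; hops seen [H2,H1,H1] ; pick H1
  Q 33.12.250.241: descend 0 ; hops seen [∅] ; pick no-route
  add 121.98.168.192/28 -> H1 at depth 28
  add 121.98.168.192/28 -> H2 at depth 28
  Q 250.114.119.63: descend 11111010 ; hops seen [H2,H3] ; pick H3
  add 250.253.0.0/16 -> H3 at depth 16

== LOOKUPS ==
["H2","H2","H1","H2","H2","H1","H3","H3","no-route","H0","H1","no-route","H3"]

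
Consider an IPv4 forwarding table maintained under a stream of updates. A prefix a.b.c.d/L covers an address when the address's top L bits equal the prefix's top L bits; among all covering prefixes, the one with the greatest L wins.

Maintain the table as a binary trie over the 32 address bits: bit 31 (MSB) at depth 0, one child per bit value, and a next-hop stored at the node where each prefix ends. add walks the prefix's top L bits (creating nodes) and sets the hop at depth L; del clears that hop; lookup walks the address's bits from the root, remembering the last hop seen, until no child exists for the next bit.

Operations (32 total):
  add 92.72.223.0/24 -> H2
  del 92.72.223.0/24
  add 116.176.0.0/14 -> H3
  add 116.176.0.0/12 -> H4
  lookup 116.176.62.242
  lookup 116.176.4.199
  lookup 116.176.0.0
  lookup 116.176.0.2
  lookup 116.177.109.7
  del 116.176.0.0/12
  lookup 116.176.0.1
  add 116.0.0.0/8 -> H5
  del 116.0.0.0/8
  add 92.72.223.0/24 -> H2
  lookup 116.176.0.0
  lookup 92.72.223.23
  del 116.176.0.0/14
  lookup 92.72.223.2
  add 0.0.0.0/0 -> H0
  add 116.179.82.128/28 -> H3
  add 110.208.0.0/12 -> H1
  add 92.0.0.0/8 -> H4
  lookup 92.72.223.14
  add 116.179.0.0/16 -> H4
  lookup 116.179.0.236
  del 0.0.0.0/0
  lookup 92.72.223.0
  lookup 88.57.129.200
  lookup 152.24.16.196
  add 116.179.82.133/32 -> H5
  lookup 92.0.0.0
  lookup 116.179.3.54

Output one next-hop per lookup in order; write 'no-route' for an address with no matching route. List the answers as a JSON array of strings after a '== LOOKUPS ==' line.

Process each operation:
  add 92.72.223.0/24 -> H2 at depth 24
  del 92.72.223.0/24 (clear depth 24)
  add 116.176.0.0/14 -> H3 at depth 14
  add 116.176.0.0/12 -> H4 at depth 12
  Q 116.176.62.242: descend 01110100101100 ; hops seen [H4,H3] ; pick H3
  Q 116.176.4.199: descend 01110100101100 ; hops seen [H4,H3] ; pick H3
  Q 116.176.0.0: descend 01110100101100 ; hops seen [H4,H3] ; pick H3
  Q 116.176.0.2: descend 01110100101100 ; hops seen [H4,H3] ; pick H3
  Q 116.177.109.7: descend 01110100101100 ; hops seen [H4,H3] ; pick H3
  del 116.176.0.0/12 (clear depth 12)
  Q 116.176.0.1: descend 01110100101100 ; hops seen [H3] ; pick H3
  add 116.0.0.0/8 -> H5 at depth 8
  del 116.0.0.0/8 (clear depth 8)
  add 92.72.223.0/24 -> H2 at depth 24
  Q 116.176.0.0: descend 01110100101100 ; hops seen [H3] ; pick H3
  Q 92.72.223.23: descend 010111000100100011011111 ; hops seen [H2] ; pick H2
  del 116.176.0.0/14 (clear depth 14)
  Q 92.72.223.2: descend 010111000100100011011111 ; hops seen [H2] ; pick H2
  add 0.0.0.0/0 -> H0 at depth 0
  add 116.179.82.128/28 -> H3 at depth 28
  add 110.208.0.0/12 -> H1 at depth 12
  add 92.0.0.0/8 -> H4 at depth 8
  Q 92.72.223.14: descend 010111000100100011011111 ; hops seen [H0,H4,H2] ; pick H2
  add 116.179.0.0/16 -> H4 at depth 16
  Q 116.179.0.236: descend 01110100101100110 ; hops seen [H0,H4] ; pick H4
  del 0.0.0.0/0 (clear depth 0)
  Q 92.72.223.0: descend 010111000100100011011111 ; hops seen [H4,H2] ; pick H2
  Q 88.57.129.200: descend 01011 ; hops seen [∅] ; pick no-route
  Q 152.24.16.196: descend ε ; hops seen [∅] ; pick no-route
  add 116.179.82.133/32 -> H5 at depth 32
  Q 92.0.0.0: descend 010111000 ; hops seen [H4] ; pick H4
  Q 116.179.3.54: descend 01110100101100110 ; hops seen [H4] ; pick H4

== LOOKUPS ==
["H3","H3","H3","H3","H3","H3","H3","H2","H2","H2","H4","H2","no-route","no-route","H4","H4"]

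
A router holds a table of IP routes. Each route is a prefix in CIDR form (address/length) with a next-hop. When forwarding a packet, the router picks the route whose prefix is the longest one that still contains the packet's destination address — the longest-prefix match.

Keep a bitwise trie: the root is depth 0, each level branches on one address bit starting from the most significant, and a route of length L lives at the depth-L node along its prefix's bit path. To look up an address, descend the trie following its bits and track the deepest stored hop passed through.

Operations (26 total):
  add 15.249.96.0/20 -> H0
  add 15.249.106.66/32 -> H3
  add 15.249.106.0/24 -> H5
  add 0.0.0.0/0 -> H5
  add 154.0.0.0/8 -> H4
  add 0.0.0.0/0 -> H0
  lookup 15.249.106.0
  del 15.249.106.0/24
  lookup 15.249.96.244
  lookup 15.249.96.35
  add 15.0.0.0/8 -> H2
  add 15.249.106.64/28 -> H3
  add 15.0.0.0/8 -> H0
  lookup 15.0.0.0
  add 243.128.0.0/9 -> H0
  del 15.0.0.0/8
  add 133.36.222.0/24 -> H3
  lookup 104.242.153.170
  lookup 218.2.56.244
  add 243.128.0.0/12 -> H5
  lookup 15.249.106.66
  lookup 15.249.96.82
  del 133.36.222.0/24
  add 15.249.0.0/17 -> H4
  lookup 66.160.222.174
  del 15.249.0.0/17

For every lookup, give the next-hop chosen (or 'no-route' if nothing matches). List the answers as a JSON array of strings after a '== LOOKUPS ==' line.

Process each operation:
  + 15.249.96.0/20 (H0) depth=20
  + 15.249.106.66/32 (H3) depth=32
  + 15.249.106.0/24 (H5) depth=24
  + 0.0.0.0/0 (H5) depth=0
  + 154.0.0.0/8 (H4) depth=8
  + 0.0.0.0/0 (H0) depth=0
  Q 15.249.106.0: descend 0000111111111001011010100 ; hops seen [H0,H0,H5] ; pick H5
  - 15.249.106.0/24 clear@24
  Q 15.249.96.244: descend 00001111111110010110 ; hops seen [H0,H0] ; pick H0
  Q 15.249.96.35: descend 00001111111110010110 ; hops seen [H0,H0] ; pick H0
  + 15.0.0.0/8 (H2) depth=8
  + 15.249.106.64/28 (H3) depth=28
  + 15.0.0.0/8 (H0) depth=8
  Q 15.0.0.0: descend 00001111 ; hops seen [H0,H0] ; pick H0
  + 243.128.0.0/9 (H0) depth=9
  - 15.0.0.0/8 clear@8
  + 133.36.222.0/24 (H3) depth=24
  Q 104.242.153.170: descend 0 ; hops seen [H0] ; pick H0
  Q 218.2.56.244: descend 11 ; hops seen [H0] ; pick H0
  + 243.128.0.0/12 (H5) depth=12
  Q 15.249.106.66: descend 00001111111110010110101001000010 ; hops seen [H0,H0,H3,H3] ; pick H3
  Q 15.249.96.82: descend 00001111111110010110 ; hops seen [H0,H0] ; pick H0
  - 133.36.222.0/24 clear@24
  + 15.249.0.0/17 (H4) depth=17
  Q 66.160.222.174: descend 0 ; hops seen [H0] ; pick H0
  - 15.249.0.0/17 clear@17

== LOOKUPS ==
["H5","H0","H0","H0","H0","H0","H3","H0","H0"]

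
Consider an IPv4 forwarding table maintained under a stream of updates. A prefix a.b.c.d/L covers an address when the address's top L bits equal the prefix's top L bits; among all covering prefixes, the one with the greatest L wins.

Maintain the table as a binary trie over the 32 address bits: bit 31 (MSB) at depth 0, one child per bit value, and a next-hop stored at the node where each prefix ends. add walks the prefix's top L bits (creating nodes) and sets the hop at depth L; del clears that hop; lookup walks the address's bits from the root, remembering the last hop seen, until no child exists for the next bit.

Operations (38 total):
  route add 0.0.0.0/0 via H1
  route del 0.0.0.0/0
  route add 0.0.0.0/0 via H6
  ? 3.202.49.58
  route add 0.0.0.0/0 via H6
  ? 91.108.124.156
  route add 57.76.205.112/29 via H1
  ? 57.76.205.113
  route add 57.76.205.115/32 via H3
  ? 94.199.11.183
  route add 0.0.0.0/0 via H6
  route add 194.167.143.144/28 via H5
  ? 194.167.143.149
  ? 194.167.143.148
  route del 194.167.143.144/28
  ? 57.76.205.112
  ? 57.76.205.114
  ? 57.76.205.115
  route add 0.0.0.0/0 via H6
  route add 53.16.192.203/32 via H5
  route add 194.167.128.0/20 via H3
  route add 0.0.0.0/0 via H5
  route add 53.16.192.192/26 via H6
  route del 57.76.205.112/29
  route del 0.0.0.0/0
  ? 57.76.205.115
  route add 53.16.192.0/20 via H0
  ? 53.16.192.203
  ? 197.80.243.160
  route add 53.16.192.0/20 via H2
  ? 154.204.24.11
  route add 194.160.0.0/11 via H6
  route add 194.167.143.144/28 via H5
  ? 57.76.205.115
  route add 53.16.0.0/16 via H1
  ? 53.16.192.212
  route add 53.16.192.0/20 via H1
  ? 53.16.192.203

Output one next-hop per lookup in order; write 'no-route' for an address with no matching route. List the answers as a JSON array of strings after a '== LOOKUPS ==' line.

Process each operation:
  add 0.0.0.0/0 -> H1 at depth 0
  - 0.0.0.0/0 clear@0
  add 0.0.0.0/0 -> H6 at depth 0
  ? 3.202.49.58  path d0:H6  best=H6
  add 0.0.0.0/0 -> H6 at depth 0
  ? 91.108.124.156  path d0:H6  best=H6
  add 57.76.205.112/29 -> H1 at depth 29
  ? 57.76.205.113  path d0:H6→d1:-→d2:-→d3:-→d4:-→d5:-→d6:-→d7:-→d8:-→d9:-→d10:-→d11:-→d12:-→d13:-→d14:-→d15:-→d16:-→d17:-→d18:-→d19:-→d20:-→d21:-→d22:-→d23:-→d24:-→d25:-→d26:-→d27:-→d28:-→d29:H1  best=H1
  add 57.76.205.115/32 -> H3 at depth 32
  ? 94.199.11.183  path d0:H6→d1:-  best=H6
  add 0.0.0.0/0 -> H6 at depth 0
  add 194.167.143.144/28 -> H5 at depth 28
  ? 194.167.143.149  path d0:H6→d1:-→d2:-→d3:-→d4:-→d5:-→d6:-→d7:-→d8:-→d9:-→d10:-→d11:-→d12:-→d13:-→d14:-→d15:-→d16:-→d17:-→d18:-→d19:-→d20:-→d21:-→d22:-→d23:-→d24:-→d25:-→d26:-→d27:-→d28:H5  best=H5
  ? 194.167.143.148  path d0:H6→d1:-→d2:-→d3:-→d4:-→d5:-→d6:-→d7:-→d8:-→d9:-→d10:-→d11:-→d12:-→d13:-→d14:-→d15:-→d16:-→d17:-→d18:-→d19:-→d20:-→d21:-→d22:-→d23:-→d24:-→d25:-→d26:-→d27:-→d28:H5  best=H5
  - 194.167.143.144/28 clear@28
  ? 57.76.205.112  path d0:H6→d1:-→d2:-→d3:-→d4:-→d5:-→d6:-→d7:-→d8:-→d9:-→d10:-→d11:-→d12:-→d13:-→d14:-→d15:-→d16:-→d17:-→d18:-→d19:-→d20:-→d21:-→d22:-→d23:-→d24:-→d25:-→d26:-→d27:-→d28:-→d29:H1→d30:-  best=H1
  ? 57.76.205.114  path d0:H6→d1:-→d2:-→d3:-→d4:-→d5:-→d6:-→d7:-→d8:-→d9:-→d10:-→d11:-→d12:-→d13:-→d14:-→d15:-→d16:-→d17:-→d18:-→d19:-→d20:-→d21:-→d22:-→d23:-→d24:-→d25:-→d26:-→d27:-→d28:-→d29:H1→d30:-→d31:-  best=H1
  ? 57.76.205.115  path d0:H6→d1:-→d2:-→d3:-→d4:-→d5:-→d6:-→d7:-→d8:-→d9:-→d10:-→d11:-→d12:-→d13:-→d14:-→d15:-→d16:-→d17:-→d18:-→d19:-→d20:-→d21:-→d22:-→d23:-→d24:-→d25:-→d26:-→d27:-→d28:-→d29:H1→d30:-→d31:-→d32:H3  best=H3
  add 0.0.0.0/0 -> H6 at depth 0
  add 53.16.192.203/32 -> H5 at depth 32
  add 194.167.128.0/20 -> H3 at depth 20
  add 0.0.0.0/0 -> H5 at depth 0
  add 53.16.192.192/26 -> H6 at depth 26
  - 57.76.205.112/29 clear@29
  - 0.0.0.0/0 clear@0
  ? 57.76.205.115  path d0:-→d1:-→d2:-→d3:-→d4:-→d5:-→d6:-→d7:-→d8:-→d9:-→d10:-→d11:-→d12:-→d13:-→d14:-→d15:-→d16:-→d17:-→d18:-→d19:-→d20:-→d21:-→d22:-→d23:-→d24:-→d25:-→d26:-→d27:-→d28:-→d29:-→d30:-→d31:-→d32:H3  best=H3
  add 53.16.192.0/20 -> H0 at depth 20
  ? 53.16.192.203  path d0:-→d1:-→d2:-→d3:-→d4:-→d5:-→d6:-→d7:-→d8:-→d9:-→d10:-→d11:-→d12:-→d13:-→d14:-→d15:-→d16:-→d17:-→d18:-→d19:-→d20:H0→d21:-→d22:-→d23:-→d24:-→d25:-→d26:H6→d27:-→d28:-→d29:-→d30:-→d31:-→d32:H5  best=H5
  ? 197.80.243.160  path d0:-→d1:-→d2:-→d3:-→d4:-→d5:-  best=no-route
  add 53.16.192.0/20 -> H2 at depth 20
  ? 154.204.24.11  path d0:-→d1:-  best=no-route
  add 194.160.0.0/11 -> H6 at depth 11
  add 194.167.143.144/28 -> H5 at depth 28
  ? 57.76.205.115  path d0:-→d1:-→d2:-→d3:-→d4:-→d5:-→d6:-→d7:-→d8:-→d9:-→d10:-→d11:-→d12:-→d13:-→d14:-→d15:-→d16:-→d17:-→d18:-→d19:-→d20:-→d21:-→d22:-→d23:-→d24:-→d25:-→d26:-→d27:-→d28:-→d29:-→d30:-→d31:-→d32:H3  best=H3
  add 53.16.0.0/16 -> H1 at depth 16
  ? 53.16.192.212  path d0:-→d1:-→d2:-→d3:-→d4:-→d5:-→d6:-→d7:-→d8:-→d9:-→d10:-→d11:-→d12:-→d13:-→d14:-→d15:-→d16:H1→d17:-→d18:-→d19:-→d20:H2→d21:-→d22:-→d23:-→d24:-→d25:-→d26:H6→d27:-  best=H6
  add 53.16.192.0/20 -> H1 at depth 20
  ? 53.16.192.203  path d0:-→d1:-→d2:-→d3:-→d4:-→d5:-→d6:-→d7:-→d8:-→d9:-→d10:-→d11:-→d12:-→d13:-→d14:-→d15:-→d16:H1→d17:-→d18:-→d19:-→d20:H1→d21:-→d22:-→d23:-→d24:-→d25:-→d26:H6→d27:-→d28:-→d29:-→d30:-→d31:-→d32:H5  best=H5

== LOOKUPS ==
["H6","H6","H1","H6","H5","H5","H1","H1","H3","H3","H5","no-route","no-route","H3","H6","H5"]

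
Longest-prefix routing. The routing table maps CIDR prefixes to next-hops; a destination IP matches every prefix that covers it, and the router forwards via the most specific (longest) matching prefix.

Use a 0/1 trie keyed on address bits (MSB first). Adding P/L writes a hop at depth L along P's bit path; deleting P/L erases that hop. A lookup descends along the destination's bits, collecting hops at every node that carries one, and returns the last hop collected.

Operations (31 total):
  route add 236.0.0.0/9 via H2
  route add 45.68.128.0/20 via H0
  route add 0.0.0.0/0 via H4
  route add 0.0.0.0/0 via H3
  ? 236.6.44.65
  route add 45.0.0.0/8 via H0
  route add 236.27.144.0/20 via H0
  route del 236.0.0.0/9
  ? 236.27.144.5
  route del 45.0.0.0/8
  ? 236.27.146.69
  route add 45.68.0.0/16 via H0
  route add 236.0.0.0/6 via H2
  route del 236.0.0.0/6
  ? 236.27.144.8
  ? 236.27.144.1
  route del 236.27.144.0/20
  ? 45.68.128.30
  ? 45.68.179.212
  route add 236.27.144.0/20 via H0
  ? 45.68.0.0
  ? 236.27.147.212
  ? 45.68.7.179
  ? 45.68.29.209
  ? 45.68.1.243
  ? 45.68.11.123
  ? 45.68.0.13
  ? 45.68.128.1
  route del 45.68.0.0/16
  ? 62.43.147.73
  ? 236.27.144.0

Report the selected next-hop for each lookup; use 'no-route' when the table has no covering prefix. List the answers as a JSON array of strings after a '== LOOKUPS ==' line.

Process each operation:
  + 236.0.0.0/9 (H2) depth=9
  + 45.68.128.0/20 (H0) depth=20
  + 0.0.0.0/0 (H4) depth=0
  + 0.0.0.0/0 (H3) depth=0
  Q 236.6.44.65: descend 111011000 ; hops seen [H3,H2] ; pick H2
  + 45.0.0.0/8 (H0) depth=8
  + 236.27.144.0/20 (H0) depth=20
  - 236.0.0.0/9 clear@9
  Q 236.27.144.5: descend 11101100000110111001 ; hops seen [H3,H0] ; pick H0
  - 45.0.0.0/8 clear@8
  Q 236.27.146.69: descend 11101100000110111001 ; hops seen [H3,H0] ; pick H0
  + 45.68.0.0/16 (H0) depth=16
  + 236.0.0.0/6 (H2) depth=6
  - 236.0.0.0/6 clear@6
  Q 236.27.144.8: descend 11101100000110111001 ; hops seen [H3,H0] ; pick H0
  Q 236.27.144.1: descend 11101100000110111001 ; hops seen [H3,H0] ; pick H0
  - 236.27.144.0/20 clear@20
  Q 45.68.128.30: descend 00101101010001001000 ; hops seen [H3,H0,H0] ; pick H0
  Q 45.68.179.212: descend 001011010100010010 ; hops seen [H3,H0] ; pick H0
  + 236.27.144.0/20 (H0) depth=20
  Q 45.68.0.0: descend 0010110101000100 ; hops seen [H3,H0] ; pick H0
  Q 236.27.147.212: descend 11101100000110111001 ; hops seen [H3,H0] ; pick H0
  Q 45.68.7.179: descend 0010110101000100 ; hops seen [H3,H0] ; pick H0
  Q 45.68.29.209: descend 0010110101000100 ; hops seen [H3,H0] ; pick H0
  Q 45.68.1.243: descend 0010110101000100 ; hops seen [H3,H0] ; pick H0
  Q 45.68.11.123: descend 0010110101000100 ; hops seen [H3,H0] ; pick H0
  Q 45.68.0.13: descend 0010110101000100 ; hops seen [H3,H0] ; pick H0
  Q 45.68.128.1: descend 00101101010001001000 ; hops seen [H3,H0,H0] ; pick H0
  - 45.68.0.0/16 clear@16
  Q 62.43.147.73: descend 001 ; hops seen [H3] ; pick H3
  Q 236.27.144.0: descend 11101100000110111001 ; hops seen [H3,H0] ; pick H0

== LOOKUPS ==
["H2","H0","H0","H0","H0","H0","H0","H0","H0","H0","H0","H0","H0","H0","H0","H3","H0"]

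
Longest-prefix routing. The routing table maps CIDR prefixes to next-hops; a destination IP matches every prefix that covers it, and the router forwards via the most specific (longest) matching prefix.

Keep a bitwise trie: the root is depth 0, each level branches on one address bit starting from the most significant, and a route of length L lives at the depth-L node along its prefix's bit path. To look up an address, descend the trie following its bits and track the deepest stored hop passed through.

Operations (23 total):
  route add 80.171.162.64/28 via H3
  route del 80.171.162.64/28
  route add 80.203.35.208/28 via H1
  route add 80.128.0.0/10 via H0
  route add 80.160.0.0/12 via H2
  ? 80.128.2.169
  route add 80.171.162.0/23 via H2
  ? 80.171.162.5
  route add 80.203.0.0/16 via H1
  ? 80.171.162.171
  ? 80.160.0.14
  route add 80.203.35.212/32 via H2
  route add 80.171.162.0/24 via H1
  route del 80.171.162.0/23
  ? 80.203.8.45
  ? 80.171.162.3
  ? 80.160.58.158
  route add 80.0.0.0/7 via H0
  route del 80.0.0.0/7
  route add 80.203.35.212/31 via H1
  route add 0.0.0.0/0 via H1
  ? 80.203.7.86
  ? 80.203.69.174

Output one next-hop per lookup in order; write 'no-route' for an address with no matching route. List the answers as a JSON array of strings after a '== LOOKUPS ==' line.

Process each operation:
  + 80.171.162.64/28 (H3) depth=28
  - 80.171.162.64/28 clear@28
  + 80.203.35.208/28 (H1) depth=28
  + 80.128.0.0/10 (H0) depth=10
  + 80.160.0.0/12 (H2) depth=12
  ? 80.128.2.169  path d0:-→d1:-→d2:-→d3:-→d4:-→d5:-→d6:-→d7:-→d8:-→d9:-→d10:H0  best=H0
  + 80.171.162.0/23 (H2) depth=23
  ? 80.171.162.5  path d0:-→d1:-→d2:-→d3:-→d4:-→d5:-→d6:-→d7:-→d8:-→d9:-→d10:H0→d11:-→d12:H2→d13:-→d14:-→d15:-→d16:-→d17:-→d18:-→d19:-→d20:-→d21:-→d22:-→d23:H2→d24:-→d25:-  best=H2
  + 80.203.0.0/16 (H1) depth=16
  ? 80.171.162.171  path d0:-→d1:-→d2:-→d3:-→d4:-→d5:-→d6:-→d7:-→d8:-→d9:-→d10:H0→d11:-→d12:H2→d13:-→d14:-→d15:-→d16:-→d17:-→d18:-→d19:-→d20:-→d21:-→d22:-→d23:H2→d24:-  best=H2
  ? 80.160.0.14  path d0:-→d1:-→d2:-→d3:-→d4:-→d5:-→d6:-→d7:-→d8:-→d9:-→d10:H0→d11:-→d12:H2  best=H2
  + 80.203.35.212/32 (H2) depth=32
  + 80.171.162.0/24 (H1) depth=24
  - 80.171.162.0/23 clear@23
  ? 80.203.8.45  path d0:-→d1:-→d2:-→d3:-→d4:-→d5:-→d6:-→d7:-→d8:-→d9:-→d10:-→d11:-→d12:-→d13:-→d14:-→d15:-→d16:H1→d17:-→d18:-  best=H1
  ? 80.171.162.3  path d0:-→d1:-→d2:-→d3:-→d4:-→d5:-→d6:-→d7:-→d8:-→d9:-→d10:H0→d11:-→d12:H2→d13:-→d14:-→d15:-→d16:-→d17:-→d18:-→d19:-→d20:-→d21:-→d22:-→d23:-→d24:H1→d25:-  best=H1
  ? 80.160.58.158  path d0:-→d1:-→d2:-→d3:-→d4:-→d5:-→d6:-→d7:-→d8:-→d9:-→d10:H0→d11:-→d12:H2  best=H2
  + 80.0.0.0/7 (H0) depth=7
  - 80.0.0.0/7 clear@7
  + 80.203.35.212/31 (H1) depth=31
  + 0.0.0.0/0 (H1) depth=0
  ? 80.203.7.86  path d0:H1→d1:-→d2:-→d3:-→d4:-→d5:-→d6:-→d7:-→d8:-→d9:-→d10:-→d11:-→d12:-→d13:-→d14:-→d15:-→d16:H1→d17:-→d18:-  best=H1
  ? 80.203.69.174  path d0:H1→d1:-→d2:-→d3:-→d4:-→d5:-→d6:-→d7:-→d8:-→d9:-→d10:-→d11:-→d12:-→d13:-→d14:-→d15:-→d16:H1→d17:-  best=H1

== LOOKUPS ==
["H0","H2","H2","H2","H1","H1","H2","H1","H1"]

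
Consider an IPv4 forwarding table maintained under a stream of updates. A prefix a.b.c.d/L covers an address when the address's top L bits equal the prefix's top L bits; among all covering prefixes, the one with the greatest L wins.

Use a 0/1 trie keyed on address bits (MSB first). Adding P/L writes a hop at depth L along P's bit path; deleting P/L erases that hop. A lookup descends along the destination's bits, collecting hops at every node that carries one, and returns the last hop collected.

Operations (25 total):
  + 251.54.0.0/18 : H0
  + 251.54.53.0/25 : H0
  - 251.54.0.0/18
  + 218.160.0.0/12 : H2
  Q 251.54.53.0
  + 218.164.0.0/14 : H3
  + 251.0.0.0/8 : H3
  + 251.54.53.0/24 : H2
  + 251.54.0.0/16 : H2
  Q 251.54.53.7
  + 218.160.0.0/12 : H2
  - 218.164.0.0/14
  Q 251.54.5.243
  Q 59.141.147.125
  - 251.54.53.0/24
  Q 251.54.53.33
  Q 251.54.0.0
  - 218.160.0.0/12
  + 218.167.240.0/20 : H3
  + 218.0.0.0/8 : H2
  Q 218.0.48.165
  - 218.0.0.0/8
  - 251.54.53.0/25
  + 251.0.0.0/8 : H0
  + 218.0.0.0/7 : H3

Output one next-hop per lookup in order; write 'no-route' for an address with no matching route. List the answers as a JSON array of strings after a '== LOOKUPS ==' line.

Process each operation:
  add 251.54.0.0/18 -> H0 at depth 18
  add 251.54.53.0/25 -> H0 at depth 25
  del 251.54.0.0/18 (clear depth 18)
  add 218.160.0.0/12 -> H2 at depth 12
  Q 251.54.53.0: descend 1111101100110110001101010 ; hops seen [H0] ; pick H0
  add 218.164.0.0/14 -> H3 at depth 14
  add 251.0.0.0/8 -> H3 at depth 8
  add 251.54.53.0/24 -> H2 at depth 24
  add 251.54.0.0/16 -> H2 at depth 16
  Q 251.54.53.7: descend 1111101100110110001101010 ; hops seen [H3,H2,H2,H0] ; pick H0
  add 218.160.0.0/12 -> H2 at depth 12
  del 218.164.0.0/14 (clear depth 14)
  Q 251.54.5.243: descend 111110110011011000 ; hops seen [H3,H2] ; pick H2
  Q 59.141.147.125: descend ε ; hops seen [∅] ; pick no-route
  del 251.54.53.0/24 (clear depth 24)
  Q 251.54.53.33: descend 1111101100110110001101010 ; hops seen [H3,H2,H0] ; pick H0
  Q 251.54.0.0: descend 111110110011011000 ; hops seen [H3,H2] ; pick H2
  del 218.160.0.0/12 (clear depth 12)
  add 218.167.240.0/20 -> H3 at depth 20
  add 218.0.0.0/8 -> H2 at depth 8
  Q 218.0.48.165: descend 11011010 ; hops seen [H2] ; pick H2
  del 218.0.0.0/8 (clear depth 8)
  del 251.54.53.0/25 (clear depth 25)
  add 251.0.0.0/8 -> H0 at depth 8
  add 218.0.0.0/7 -> H3 at depth 7

== LOOKUPS ==
["H0","H0","H2","no-route","H0","H2","H2"]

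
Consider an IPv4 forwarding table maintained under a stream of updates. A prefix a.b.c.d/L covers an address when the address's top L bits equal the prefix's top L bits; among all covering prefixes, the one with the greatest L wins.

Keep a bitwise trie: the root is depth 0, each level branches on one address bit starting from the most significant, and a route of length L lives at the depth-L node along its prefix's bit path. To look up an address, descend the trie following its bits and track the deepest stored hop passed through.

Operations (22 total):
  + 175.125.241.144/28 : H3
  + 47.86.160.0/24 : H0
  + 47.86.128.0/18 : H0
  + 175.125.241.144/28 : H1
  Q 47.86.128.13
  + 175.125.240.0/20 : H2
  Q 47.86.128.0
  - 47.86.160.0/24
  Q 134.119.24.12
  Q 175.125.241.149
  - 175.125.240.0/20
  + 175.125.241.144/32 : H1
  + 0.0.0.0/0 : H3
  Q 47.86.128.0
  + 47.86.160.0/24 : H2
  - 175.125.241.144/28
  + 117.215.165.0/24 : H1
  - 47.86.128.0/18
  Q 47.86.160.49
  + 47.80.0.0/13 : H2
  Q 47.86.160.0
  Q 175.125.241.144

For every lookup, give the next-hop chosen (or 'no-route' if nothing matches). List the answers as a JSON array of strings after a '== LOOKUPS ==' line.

Process each operation:
  + 175.125.241.144/28 (H3) depth=28
  + 47.86.160.0/24 (H0) depth=24
  + 47.86.128.0/18 (H0) depth=18
  + 175.125.241.144/28 (H1) depth=28
  Q 47.86.128.13: descend 001011110101011010 ; hops seen [H0] ; pick H0
  + 175.125.240.0/20 (H2) depth=20
  Q 47.86.128.0: descend 001011110101011010 ; hops seen [H0] ; pick H0
  del 47.86.160.0/24 (clear depth 24)
  Q 134.119.24.12: descend 10 ; hops seen [∅] ; pick no-route
  Q 175.125.241.149: descend 1010111101111101111100011001 ; hops seen [H2,H1] ; pick H1
  del 175.125.240.0/20 (clear depth 20)
  + 175.125.241.144/32 (H1) depth=32
  + 0.0.0.0/0 (H3) depth=0
  Q 47.86.128.0: descend 001011110101011010 ; hops seen [H3,H0] ; pick H0
  + 47.86.160.0/24 (H2) depth=24
  del 175.125.241.144/28 (clear depth 28)
  + 117.215.165.0/24 (H1) depth=24
  del 47.86.128.0/18 (clear depth 18)
  Q 47.86.160.49: descend 001011110101011010100000 ; hops seen [H3,H2] ; pick H2
  + 47.80.0.0/13 (H2) depth=13
  Q 47.86.160.0: descend 001011110101011010100000 ; hops seen [H3,H2,H2] ; pick H2
  Q 175.125.241.144: descend 10101111011111011111000110010000 ; hops seen [H3,H1] ; pick H1

== LOOKUPS ==
["H0","H0","no-route","H1","H0","H2","H2","H1"]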